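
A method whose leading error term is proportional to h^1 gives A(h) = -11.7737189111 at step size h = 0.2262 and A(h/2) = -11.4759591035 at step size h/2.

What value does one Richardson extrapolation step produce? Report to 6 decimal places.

Leading term ∝ h^1; use weight 2 = 2^1.
2·(-11.4759591035) = -22.9519182070; subtract (-11.7737189111) → -11.1781992959
Denominator 2 − 1 = 1.
Result: -11.1781992959
Correction |R − A(h/2)| = 2.978e-01; gap |A(h/2) − A(h)| = 2.978e-01.

-11.178199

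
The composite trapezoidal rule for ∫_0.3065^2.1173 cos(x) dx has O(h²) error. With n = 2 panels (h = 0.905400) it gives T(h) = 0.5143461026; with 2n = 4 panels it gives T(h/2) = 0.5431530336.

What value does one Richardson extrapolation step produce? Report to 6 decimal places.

Method order is 2; weight 2^2 = 4.
4 × 0.5431530336 = 2.1726121344; subtract 0.5143461026 → 1.6582660318
Divide by 2^2 − 1 = 3.
R = 1.6582660318/3 = 0.5527553439

0.552755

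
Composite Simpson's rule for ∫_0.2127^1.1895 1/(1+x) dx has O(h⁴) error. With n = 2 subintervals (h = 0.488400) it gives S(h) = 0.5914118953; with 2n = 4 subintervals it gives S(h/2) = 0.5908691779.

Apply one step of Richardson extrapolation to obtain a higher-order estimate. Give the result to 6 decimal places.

0.590833

r = 4: numerator weight 16, denominator 15.
2^4×A(h/2) = 9.4539068464; minus A(h) gives 8.8624949511.
Denominator 16 − 1 = 15.
8.8624949511 ÷ 15 = 0.5908329967
Shift from A(h/2): −0.0000361812.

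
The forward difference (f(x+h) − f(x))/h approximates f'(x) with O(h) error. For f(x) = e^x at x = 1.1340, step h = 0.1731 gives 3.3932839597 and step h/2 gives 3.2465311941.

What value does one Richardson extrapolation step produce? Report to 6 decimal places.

With r = 1 the leading error scales as h^1, so the weight is 2^1 = 2.
A(h/2) − A(h) = 3.2465311941 − 3.3932839597 = -0.1467527656
Correction (A(h/2) − A(h))/(2 − 1) = (-0.1467527656)/1 = -0.1467527656
R = 3.2465311941 − 0.1467527656 = 3.0997784285

3.099778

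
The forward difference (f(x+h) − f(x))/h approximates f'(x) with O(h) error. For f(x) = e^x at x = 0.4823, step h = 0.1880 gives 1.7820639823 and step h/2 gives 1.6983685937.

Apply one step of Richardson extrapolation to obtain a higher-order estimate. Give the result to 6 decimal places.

The method has order 1: 2^1 = 2.
Top: 2(1.6983685937) − (1.7820639823) = 1.6146732051
(2×1.6983685937 − 1.7820639823)/(2 − 1) = 1.6146732051

1.614673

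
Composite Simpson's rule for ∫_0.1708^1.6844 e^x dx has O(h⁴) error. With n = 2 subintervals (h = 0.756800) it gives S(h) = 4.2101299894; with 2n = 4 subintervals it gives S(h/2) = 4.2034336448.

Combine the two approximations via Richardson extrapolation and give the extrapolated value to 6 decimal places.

4.202987

Leading term ∝ h^4; use weight 16 = 2^4.
Difference of the inputs: 4.2034336448 − 4.2101299894 = -0.0066963446
Correction (A(h/2) − A(h))/(16 − 1) = (-0.0066963446)/15 = -0.0004464230
R = 4.2034336448 − 0.0004464230 = 4.2029872218
Gap between inputs: 6.696e-03; correction applied: −0.0004464230.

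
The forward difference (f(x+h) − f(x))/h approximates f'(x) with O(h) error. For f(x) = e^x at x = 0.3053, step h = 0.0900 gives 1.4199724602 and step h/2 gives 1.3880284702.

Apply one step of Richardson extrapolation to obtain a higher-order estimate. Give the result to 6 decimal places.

1.356084

Order 1 gives 2^r = 2 and 2^r − 1 = 1.
2 × 1.3880284702 = 2.7760569404; 2.7760569404 − 1.4199724602 = 1.3560844802
R = 1.3560844802/1 = 1.3560844802
Shift from A(h/2): −0.0319439900.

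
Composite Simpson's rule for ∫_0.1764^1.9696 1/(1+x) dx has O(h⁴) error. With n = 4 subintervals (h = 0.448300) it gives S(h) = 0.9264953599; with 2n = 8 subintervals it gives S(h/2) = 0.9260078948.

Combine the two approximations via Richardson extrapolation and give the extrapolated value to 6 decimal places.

Order 4 gives 2^r = 16 and 2^r − 1 = 15.
16×0.9260078948 − 0.9264953599 = 13.8896309569
Divide by 2^4 − 1 = 15.
(16×0.9260078948 − 0.9264953599)/(16 − 1) = 0.9259753971

0.925975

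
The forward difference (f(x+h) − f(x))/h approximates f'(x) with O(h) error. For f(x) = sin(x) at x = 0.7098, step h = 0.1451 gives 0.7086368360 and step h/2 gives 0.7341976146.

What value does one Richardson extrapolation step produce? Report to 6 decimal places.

0.759758

With r = 1 the leading error scales as h^1, so the weight is 2^1 = 2.
Weighted: 1.4683952292 − 0.7086368360 = 0.7597583932
(2 × 0.7341976146 − 0.7086368360)/(2 − 1) = 0.7597583932
Gap between inputs: 2.556e-02; correction applied: +0.0255607786.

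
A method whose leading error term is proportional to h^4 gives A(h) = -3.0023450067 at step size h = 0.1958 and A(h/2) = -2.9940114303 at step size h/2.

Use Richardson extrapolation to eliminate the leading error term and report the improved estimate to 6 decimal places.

Error is O(h^4); halving h shrinks it by 2^4 = 16.
Weighted: (-47.9041828848) − (-3.0023450067) = -44.9018378781
(-44.9018378781) ÷ 15 = -2.9934558585
Shift from A(h/2): +0.0005555718.

-2.993456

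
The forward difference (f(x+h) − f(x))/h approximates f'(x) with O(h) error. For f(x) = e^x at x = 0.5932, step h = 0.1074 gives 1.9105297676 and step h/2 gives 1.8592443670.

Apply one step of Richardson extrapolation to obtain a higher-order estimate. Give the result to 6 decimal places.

1.807959

Leading term ∝ h^1; use weight 2 = 2^1.
Numerator 2×A(h/2) − A(h) = 2×1.8592443670 − 1.9105297676 = 1.8079589664
Divide by 2^1 − 1 = 1.
Result: 1.8079589664
Correction |R − A(h/2)| = 5.129e-02; gap |A(h/2) − A(h)| = 5.129e-02.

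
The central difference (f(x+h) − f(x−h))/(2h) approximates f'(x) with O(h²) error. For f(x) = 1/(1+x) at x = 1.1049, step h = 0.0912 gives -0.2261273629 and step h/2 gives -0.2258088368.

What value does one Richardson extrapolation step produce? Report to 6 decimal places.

-0.225703

r = 2: numerator weight 4, denominator 3.
Numerator 4·A(h/2) − A(h) = 4·(-0.2258088368) − (-0.2261273629) = -0.6771079843
R = (-0.6771079843)/3 = -0.2257026614
Gap between inputs: 3.185e-04; correction applied: +0.0001061754.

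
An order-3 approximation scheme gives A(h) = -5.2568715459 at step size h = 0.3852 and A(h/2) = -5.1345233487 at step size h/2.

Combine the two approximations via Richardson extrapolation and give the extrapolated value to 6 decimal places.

-5.117045

Method order is 3; weight 2^3 = 8.
8×(-5.1345233487) = -41.0761867896; subtract (-5.2568715459) → -35.8193152437
Extrapolated: (-35.8193152437) / 7 = -5.1170450348
Gap between inputs: 1.223e-01; correction applied: +0.0174783139.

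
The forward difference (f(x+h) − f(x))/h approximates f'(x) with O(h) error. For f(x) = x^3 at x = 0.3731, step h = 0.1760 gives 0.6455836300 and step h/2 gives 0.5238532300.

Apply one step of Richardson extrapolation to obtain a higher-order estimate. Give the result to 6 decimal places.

Error is O(h^1); halving h shrinks it by 2^1 = 2.
2·0.5238532300 = 1.0477064600; 1.0477064600 − 0.6455836300 = 0.4021228300
Divide by 2^1 − 1 = 1.
Result: 0.4021228300
Shift from A(h/2): −0.1217304000.

0.402123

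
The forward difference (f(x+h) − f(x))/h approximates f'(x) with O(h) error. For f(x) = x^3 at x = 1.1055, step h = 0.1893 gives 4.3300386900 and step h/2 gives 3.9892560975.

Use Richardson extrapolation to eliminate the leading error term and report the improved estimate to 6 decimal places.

3.648474

r = 1, so 2^r = 2.
Top: 2(3.9892560975) − (4.3300386900) = 3.6484735050
3.6484735050 ÷ 1 = 3.6484735050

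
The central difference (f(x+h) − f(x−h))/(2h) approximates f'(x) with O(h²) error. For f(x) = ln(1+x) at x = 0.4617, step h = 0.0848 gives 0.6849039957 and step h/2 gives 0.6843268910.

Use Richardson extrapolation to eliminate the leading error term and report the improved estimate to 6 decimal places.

0.684135

Error is O(h^2); halving h shrinks it by 2^2 = 4.
4 × 0.6843268910 = 2.7373075640; subtract 0.6849039957 → 2.0524035683
R = 2.0524035683/3 = 0.6841345228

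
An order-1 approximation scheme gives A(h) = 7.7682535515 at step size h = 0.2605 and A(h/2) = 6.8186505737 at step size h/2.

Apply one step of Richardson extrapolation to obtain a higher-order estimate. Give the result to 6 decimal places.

5.869048

Leading term ∝ h^1; use weight 2 = 2^1.
Weighted: 13.6373011474 − 7.7682535515 = 5.8690475959
Divide by 2^1 − 1 = 1.
So the Richardson estimate is 5.8690475959.
Correction |R − A(h/2)| = 9.496e-01; gap |A(h/2) − A(h)| = 9.496e-01.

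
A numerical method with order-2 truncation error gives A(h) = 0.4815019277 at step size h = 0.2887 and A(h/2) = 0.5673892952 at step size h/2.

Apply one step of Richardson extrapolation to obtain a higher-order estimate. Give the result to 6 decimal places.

r = 2, so 2^r = 4.
4×0.5673892952 − 0.4815019277 = 1.7880552531
Extrapolated: 1.7880552531 / 3 = 0.5960184177
Gap between inputs: 8.589e-02; correction applied: +0.0286291225.

0.596018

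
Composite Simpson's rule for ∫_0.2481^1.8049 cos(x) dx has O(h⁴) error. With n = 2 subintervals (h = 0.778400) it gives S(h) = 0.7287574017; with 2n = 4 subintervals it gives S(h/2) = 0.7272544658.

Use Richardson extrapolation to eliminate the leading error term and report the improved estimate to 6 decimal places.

The method has order 4: 2^4 = 16.
16×0.7272544658 = 11.6360714528; subtract 0.7287574017 → 10.9073140511
(16×0.7272544658 − 0.7287574017)/(16 − 1) = 0.7271542701

0.727154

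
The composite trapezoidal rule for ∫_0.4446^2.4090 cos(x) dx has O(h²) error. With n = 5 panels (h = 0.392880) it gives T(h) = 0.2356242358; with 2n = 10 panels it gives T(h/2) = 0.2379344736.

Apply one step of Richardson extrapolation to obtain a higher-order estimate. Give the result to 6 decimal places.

0.238705

Error is O(h^2); halving h shrinks it by 2^2 = 4.
2^2*A(h/2) = 0.9517378944; minus A(h) gives 0.7161136586.
Denominator 4 − 1 = 3.
Extrapolated: 0.7161136586 / 3 = 0.2387045529
Correction |R − A(h/2)| = 7.701e-04; gap |A(h/2) − A(h)| = 2.310e-03.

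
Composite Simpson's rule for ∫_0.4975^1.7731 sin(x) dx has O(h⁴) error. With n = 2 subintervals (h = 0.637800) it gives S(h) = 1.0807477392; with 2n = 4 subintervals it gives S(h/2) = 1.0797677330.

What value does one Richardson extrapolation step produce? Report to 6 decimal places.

1.079702

Error is O(h^4); halving h shrinks it by 2^4 = 16.
Weighted: 17.2762837280 − 1.0807477392 = 16.1955359888
Extrapolated: 16.1955359888 / 15 = 1.0797023993
Shift from A(h/2): −0.0000653337.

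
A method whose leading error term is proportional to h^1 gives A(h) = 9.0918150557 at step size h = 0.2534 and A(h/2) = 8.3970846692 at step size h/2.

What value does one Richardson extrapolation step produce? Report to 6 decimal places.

7.702354

With r = 1 the leading error scales as h^1, so the weight is 2^1 = 2.
2*8.3970846692 = 16.7941693384; subtract 9.0918150557 → 7.7023542827
Denominator 2 − 1 = 1.
Result: 7.7023542827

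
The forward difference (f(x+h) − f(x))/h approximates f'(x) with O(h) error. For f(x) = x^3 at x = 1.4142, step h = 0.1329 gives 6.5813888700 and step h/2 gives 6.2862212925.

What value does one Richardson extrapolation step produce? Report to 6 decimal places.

Error is O(h^1); halving h shrinks it by 2^1 = 2.
2×6.2862212925 = 12.5724425850; subtract 6.5813888700 → 5.9910537150
R = 5.9910537150/1 = 5.9910537150
Correction |R − A(h/2)| = 2.952e-01; gap |A(h/2) − A(h)| = 2.952e-01.

5.991054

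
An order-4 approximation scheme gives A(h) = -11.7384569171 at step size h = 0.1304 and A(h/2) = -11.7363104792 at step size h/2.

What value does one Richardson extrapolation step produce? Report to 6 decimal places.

-11.736167

Leading term ∝ h^4; use weight 16 = 2^4.
Difference of the inputs: -11.7363104792 − (-11.7384569171) = 0.0021464379
Divide by 2^4 − 1 = 15: 0.0021464379/15 = 0.0001430959
R = -11.7363104792 + 0.0001430959 = -11.7361673833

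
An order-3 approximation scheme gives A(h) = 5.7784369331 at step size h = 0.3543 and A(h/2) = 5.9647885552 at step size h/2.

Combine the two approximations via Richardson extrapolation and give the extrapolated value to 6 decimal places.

Error is O(h^3); halving h shrinks it by 2^3 = 8.
Weighted: 47.7183084416 − 5.7784369331 = 41.9398715085
Extrapolated: 41.9398715085 / 7 = 5.9914102155
Shift from A(h/2): +0.0266216603.

5.991410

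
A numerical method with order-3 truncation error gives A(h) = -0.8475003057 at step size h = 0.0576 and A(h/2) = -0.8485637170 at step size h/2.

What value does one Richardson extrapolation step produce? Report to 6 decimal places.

-0.848716

The method has order 3: 2^3 = 8.
8·(-0.8485637170) = -6.7885097360; subtract (-0.8475003057) → -5.9410094303
Denominator 8 − 1 = 7.
Extrapolated: (-5.9410094303) / 7 = -0.8487156329
Gap between inputs: 1.063e-03; correction applied: −0.0001519159.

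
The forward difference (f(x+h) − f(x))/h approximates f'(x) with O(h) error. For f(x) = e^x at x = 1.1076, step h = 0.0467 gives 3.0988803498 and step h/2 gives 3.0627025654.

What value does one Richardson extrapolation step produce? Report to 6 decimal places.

Error is O(h^1); halving h shrinks it by 2^1 = 2.
A(h/2) − A(h) = 3.0627025654 − 3.0988803498 = -0.0361777844
Correction (A(h/2) − A(h))/(2 − 1) = (-0.0361777844)/1 = -0.0361777844
R = A(h/2) + (A(h/2) − A(h))/1 = 3.0627025654 − 0.0361777844 = 3.0265247810

3.026525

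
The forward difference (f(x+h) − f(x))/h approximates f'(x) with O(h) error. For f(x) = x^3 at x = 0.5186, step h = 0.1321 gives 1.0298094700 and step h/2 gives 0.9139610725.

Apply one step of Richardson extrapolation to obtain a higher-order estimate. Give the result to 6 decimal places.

0.798113

With r = 1 the leading error scales as h^1, so the weight is 2^1 = 2.
2^1*A(h/2) = 1.8279221450; minus A(h) gives 0.7981126750.
Divide by 2^1 − 1 = 1.
Result: 0.7981126750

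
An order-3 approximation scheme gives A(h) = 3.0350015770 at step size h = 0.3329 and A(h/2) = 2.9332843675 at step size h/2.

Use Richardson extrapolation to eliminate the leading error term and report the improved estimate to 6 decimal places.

2.918753

Error is O(h^3); halving h shrinks it by 2^3 = 8.
Difference of the inputs: 2.9332843675 − 3.0350015770 = -0.1017172095
Correction (A(h/2) − A(h))/(8 − 1) = (-0.1017172095)/7 = -0.0145310299
R = A(h/2) + (A(h/2) − A(h))/7 = 2.9332843675 − 0.0145310299 = 2.9187533376
Shift from A(h/2): −0.0145310299.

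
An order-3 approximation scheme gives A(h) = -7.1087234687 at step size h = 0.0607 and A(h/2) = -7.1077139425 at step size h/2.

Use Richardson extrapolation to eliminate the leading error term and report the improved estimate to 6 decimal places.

Method order is 3; weight 2^3 = 8.
Top: 8(-7.1077139425) − (-7.1087234687) = -49.7529880713
Denominator 8 − 1 = 7.
Result: -7.1075697245

-7.107570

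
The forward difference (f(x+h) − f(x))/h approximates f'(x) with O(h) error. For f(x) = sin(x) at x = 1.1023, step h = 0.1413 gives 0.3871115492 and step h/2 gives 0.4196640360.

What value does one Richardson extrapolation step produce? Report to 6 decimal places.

Leading term ∝ h^1; use weight 2 = 2^1.
2×0.4196640360 = 0.8393280720; 0.8393280720 − 0.3871115492 = 0.4522165228
0.4522165228 ÷ 1 = 0.4522165228

0.452217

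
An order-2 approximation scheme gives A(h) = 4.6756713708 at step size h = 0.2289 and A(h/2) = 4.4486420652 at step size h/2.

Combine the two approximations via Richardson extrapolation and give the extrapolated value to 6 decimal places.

Leading term ∝ h^2; use weight 4 = 2^2.
Weighted: 17.7945682608 − 4.6756713708 = 13.1188968900
Denominator 4 − 1 = 3.
R = 13.1188968900/3 = 4.3729656300
Correction |R − A(h/2)| = 7.568e-02; gap |A(h/2) − A(h)| = 2.270e-01.

4.372966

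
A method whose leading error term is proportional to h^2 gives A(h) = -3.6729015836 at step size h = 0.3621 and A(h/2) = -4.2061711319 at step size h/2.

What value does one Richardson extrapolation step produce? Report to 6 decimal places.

-4.383928

r = 2, so 2^r = 4.
2^2·A(h/2) = -16.8246845276; minus A(h) gives -13.1517829440.
Divide by 2^2 − 1 = 3.
R = (-13.1517829440)/3 = -4.3839276480
Gap between inputs: 5.333e-01; correction applied: −0.1777565161.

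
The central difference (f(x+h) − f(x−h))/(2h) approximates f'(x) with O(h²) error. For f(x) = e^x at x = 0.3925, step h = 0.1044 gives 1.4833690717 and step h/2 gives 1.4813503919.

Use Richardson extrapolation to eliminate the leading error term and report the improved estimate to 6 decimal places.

r = 2: numerator weight 4, denominator 3.
4·1.4813503919 = 5.9254015676; subtract 1.4833690717 → 4.4420324959
(4·1.4813503919 − 1.4833690717)/(4 − 1) = 1.4806774986

1.480677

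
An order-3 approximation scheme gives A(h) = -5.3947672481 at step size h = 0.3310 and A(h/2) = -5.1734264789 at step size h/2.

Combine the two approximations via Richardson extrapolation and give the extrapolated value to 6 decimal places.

-5.141806

Leading term ∝ h^3; use weight 8 = 2^3.
8 × (-5.1734264789) = -41.3874118312; subtract (-5.3947672481) → -35.9926445831
(8 × (-5.1734264789) − (-5.3947672481))/(8 − 1) = -5.1418063690
Shift from A(h/2): +0.0316201099.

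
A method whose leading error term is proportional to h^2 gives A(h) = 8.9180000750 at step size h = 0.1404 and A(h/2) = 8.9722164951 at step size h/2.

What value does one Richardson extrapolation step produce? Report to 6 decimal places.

Method order is 2; weight 2^2 = 4.
4 × 8.9722164951 = 35.8888659804; subtract 8.9180000750 → 26.9708659054
Denominator 4 − 1 = 3.
(4 × 8.9722164951 − 8.9180000750)/(4 − 1) = 8.9902886351

8.990289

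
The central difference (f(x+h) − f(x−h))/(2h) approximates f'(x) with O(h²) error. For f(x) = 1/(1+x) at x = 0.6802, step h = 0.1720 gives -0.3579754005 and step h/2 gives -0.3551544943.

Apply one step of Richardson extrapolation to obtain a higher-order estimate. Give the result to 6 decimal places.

With r = 2 the leading error scales as h^2, so the weight is 2^2 = 4.
Top: 4(-0.3551544943) − (-0.3579754005) = -1.0626425767
Divide by 2^2 − 1 = 3.
R = (-1.0626425767)/3 = -0.3542141922

-0.354214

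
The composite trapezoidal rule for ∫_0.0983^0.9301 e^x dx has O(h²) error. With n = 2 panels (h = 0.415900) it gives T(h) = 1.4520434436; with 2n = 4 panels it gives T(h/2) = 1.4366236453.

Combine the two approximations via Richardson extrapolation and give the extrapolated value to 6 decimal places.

Method order is 2; weight 2^2 = 4.
Numerator 4×A(h/2) − A(h) = 4×1.4366236453 − 1.4520434436 = 4.2944511376
Denominator 4 − 1 = 3.
4.2944511376 ÷ 3 = 1.4314837125

1.431484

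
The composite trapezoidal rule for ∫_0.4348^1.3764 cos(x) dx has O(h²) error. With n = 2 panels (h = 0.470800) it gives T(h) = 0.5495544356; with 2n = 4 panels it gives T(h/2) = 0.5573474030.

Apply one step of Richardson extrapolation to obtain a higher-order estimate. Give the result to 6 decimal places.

Error is O(h^2); halving h shrinks it by 2^2 = 4.
4 × 0.5573474030 = 2.2293896120; 2.2293896120 − 0.5495544356 = 1.6798351764
(4 × 0.5573474030 − 0.5495544356)/(4 − 1) = 0.5599450588

0.559945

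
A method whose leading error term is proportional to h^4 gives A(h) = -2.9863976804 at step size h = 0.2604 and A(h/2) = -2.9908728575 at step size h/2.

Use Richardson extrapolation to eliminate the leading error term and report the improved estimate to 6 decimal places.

-2.991171

r = 4: numerator weight 16, denominator 15.
2^4 × A(h/2) = -47.8539657200; minus A(h) gives -44.8675680396.
R = (-44.8675680396)/15 = -2.9911712026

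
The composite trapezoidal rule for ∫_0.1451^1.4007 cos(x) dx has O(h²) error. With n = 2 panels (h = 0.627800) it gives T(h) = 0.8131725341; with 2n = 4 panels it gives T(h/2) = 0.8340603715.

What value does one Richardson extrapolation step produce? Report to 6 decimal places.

Leading term ∝ h^2; use weight 4 = 2^2.
Difference of the inputs: 0.8340603715 − 0.8131725341 = 0.0208878374
Correction (A(h/2) − A(h))/(4 − 1) = 0.0208878374/3 = 0.0069626125
R = 0.8340603715 + 0.0069626125 = 0.8410229840
Correction |R − A(h/2)| = 6.963e-03; gap |A(h/2) − A(h)| = 2.089e-02.

0.841023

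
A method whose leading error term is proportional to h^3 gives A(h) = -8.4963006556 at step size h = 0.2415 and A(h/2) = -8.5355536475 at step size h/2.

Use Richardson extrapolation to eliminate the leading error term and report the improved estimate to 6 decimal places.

-8.541161

Order 3 gives 2^r = 8 and 2^r − 1 = 7.
2^3*A(h/2) = -68.2844291800; minus A(h) gives -59.7881285244.
R = (-59.7881285244)/7 = -8.5411612178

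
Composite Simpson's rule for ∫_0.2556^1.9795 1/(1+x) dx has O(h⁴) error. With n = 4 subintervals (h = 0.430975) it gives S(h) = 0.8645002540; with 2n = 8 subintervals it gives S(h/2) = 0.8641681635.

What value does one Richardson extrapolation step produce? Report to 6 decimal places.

The method has order 4: 2^4 = 16.
16*0.8641681635 = 13.8266906160; 13.8266906160 − 0.8645002540 = 12.9621903620
Divide by 2^4 − 1 = 15.
(16*0.8641681635 − 0.8645002540)/(16 − 1) = 0.8641460241
Shift from A(h/2): −0.0000221394.

0.864146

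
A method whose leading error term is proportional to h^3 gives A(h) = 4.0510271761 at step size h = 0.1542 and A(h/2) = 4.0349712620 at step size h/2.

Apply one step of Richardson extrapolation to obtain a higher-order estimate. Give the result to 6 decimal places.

4.032678

Order 3 gives 2^r = 8 and 2^r − 1 = 7.
Weighted: 32.2797700960 − 4.0510271761 = 28.2287429199
Denominator 8 − 1 = 7.
Extrapolated: 28.2287429199 / 7 = 4.0326775600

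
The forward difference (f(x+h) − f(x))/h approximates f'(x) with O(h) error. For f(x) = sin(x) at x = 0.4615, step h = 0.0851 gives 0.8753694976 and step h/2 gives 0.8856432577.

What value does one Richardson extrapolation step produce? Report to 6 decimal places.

The method has order 1: 2^1 = 2.
2·0.8856432577 = 1.7712865154; 1.7712865154 − 0.8753694976 = 0.8959170178
R = 0.8959170178/1 = 0.8959170178

0.895917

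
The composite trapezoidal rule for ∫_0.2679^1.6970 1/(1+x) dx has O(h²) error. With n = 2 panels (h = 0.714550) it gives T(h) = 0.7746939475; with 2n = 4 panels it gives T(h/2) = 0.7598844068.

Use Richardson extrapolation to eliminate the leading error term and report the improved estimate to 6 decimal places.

0.754948

Method order is 2; weight 2^2 = 4.
Weighted: 3.0395376272 − 0.7746939475 = 2.2648436797
Divide by 2^2 − 1 = 3.
Result: 0.7549478932
Gap between inputs: 1.481e-02; correction applied: −0.0049365136.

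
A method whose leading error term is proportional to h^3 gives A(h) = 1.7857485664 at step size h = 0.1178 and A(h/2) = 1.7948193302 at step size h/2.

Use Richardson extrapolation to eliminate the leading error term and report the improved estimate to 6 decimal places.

r = 3: numerator weight 8, denominator 7.
Difference of the inputs: 1.7948193302 − 1.7857485664 = 0.0090707638
Divide by 2^3 − 1 = 7: 0.0090707638/7 = 0.0012958234
R = A(h/2) + (A(h/2) − A(h))/7 = 1.7948193302 + 0.0012958234 = 1.7961151536
Gap between inputs: 9.071e-03; correction applied: +0.0012958234.

1.796115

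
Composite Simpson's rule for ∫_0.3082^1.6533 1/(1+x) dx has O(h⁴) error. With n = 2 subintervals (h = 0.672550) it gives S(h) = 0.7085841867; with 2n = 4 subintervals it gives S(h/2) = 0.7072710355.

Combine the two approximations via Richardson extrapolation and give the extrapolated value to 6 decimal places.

The method has order 4: 2^4 = 16.
Numerator 16·A(h/2) − A(h) = 16·0.7072710355 − 0.7085841867 = 10.6077523813
Divide by 2^4 − 1 = 15.
So the Richardson estimate is 0.7071834921.

0.707183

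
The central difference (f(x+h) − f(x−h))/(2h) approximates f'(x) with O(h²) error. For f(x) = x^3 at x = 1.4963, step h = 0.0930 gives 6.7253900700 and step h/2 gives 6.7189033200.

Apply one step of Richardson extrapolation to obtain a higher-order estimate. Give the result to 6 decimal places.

r = 2, so 2^r = 4.
Numerator 4 × A(h/2) − A(h) = 4 × 6.7189033200 − 6.7253900700 = 20.1502232100
(4 × 6.7189033200 − 6.7253900700)/(4 − 1) = 6.7167410700
Gap between inputs: 6.487e-03; correction applied: −0.0021622500.

6.716741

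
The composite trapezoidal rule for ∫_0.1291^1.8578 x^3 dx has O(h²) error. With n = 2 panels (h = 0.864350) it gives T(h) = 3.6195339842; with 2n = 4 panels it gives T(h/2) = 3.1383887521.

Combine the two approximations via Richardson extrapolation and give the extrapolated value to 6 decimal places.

2.978007

Method order is 2; weight 2^2 = 4.
4·3.1383887521 = 12.5535550084; subtract 3.6195339842 → 8.9340210242
(4·3.1383887521 − 3.6195339842)/(4 − 1) = 2.9780070081
Gap between inputs: 4.811e-01; correction applied: −0.1603817440.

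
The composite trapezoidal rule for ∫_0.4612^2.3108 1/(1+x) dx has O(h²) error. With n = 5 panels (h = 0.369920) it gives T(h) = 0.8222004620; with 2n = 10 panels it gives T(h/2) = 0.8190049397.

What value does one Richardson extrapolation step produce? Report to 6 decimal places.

With r = 2 the leading error scales as h^2, so the weight is 2^2 = 4.
4×0.8190049397 = 3.2760197588; subtract 0.8222004620 → 2.4538192968
2.4538192968 ÷ 3 = 0.8179397656
Correction |R − A(h/2)| = 1.065e-03; gap |A(h/2) − A(h)| = 3.196e-03.

0.817940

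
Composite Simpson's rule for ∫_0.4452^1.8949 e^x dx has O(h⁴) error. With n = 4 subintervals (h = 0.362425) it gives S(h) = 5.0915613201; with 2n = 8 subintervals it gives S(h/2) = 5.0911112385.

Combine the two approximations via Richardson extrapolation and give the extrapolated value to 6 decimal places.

5.091081

Error is O(h^4); halving h shrinks it by 2^4 = 16.
16 × 5.0911112385 = 81.4577798160; subtract 5.0915613201 → 76.3662184959
Denominator 16 − 1 = 15.
R = 76.3662184959/15 = 5.0910812331
Shift from A(h/2): −0.0000300054.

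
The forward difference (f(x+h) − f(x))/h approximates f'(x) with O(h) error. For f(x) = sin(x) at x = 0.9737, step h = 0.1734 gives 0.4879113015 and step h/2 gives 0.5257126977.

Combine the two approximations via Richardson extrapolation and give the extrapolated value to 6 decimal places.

0.563514

r = 1: numerator weight 2, denominator 1.
Top: 2(0.5257126977) − (0.4879113015) = 0.5635140939
R = 0.5635140939/1 = 0.5635140939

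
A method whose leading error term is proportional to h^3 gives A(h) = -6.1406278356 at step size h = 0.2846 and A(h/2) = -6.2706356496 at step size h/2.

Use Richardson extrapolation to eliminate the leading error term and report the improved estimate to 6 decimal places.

Order 3 gives 2^r = 8 and 2^r − 1 = 7.
8*(-6.2706356496) = -50.1650851968; (-50.1650851968) − (-6.1406278356) = -44.0244573612
Denominator 8 − 1 = 7.
(-44.0244573612) ÷ 7 = -6.2892081945

-6.289208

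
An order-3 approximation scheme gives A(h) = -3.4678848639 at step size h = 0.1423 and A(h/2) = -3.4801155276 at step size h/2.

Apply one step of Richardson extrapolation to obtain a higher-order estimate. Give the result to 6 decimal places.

Method order is 3; weight 2^3 = 8.
2^3·A(h/2) = -27.8409242208; minus A(h) gives -24.3730393569.
Divide by 2^3 − 1 = 7.
Result: -3.4818627653
Gap between inputs: 1.223e-02; correction applied: −0.0017472377.

-3.481863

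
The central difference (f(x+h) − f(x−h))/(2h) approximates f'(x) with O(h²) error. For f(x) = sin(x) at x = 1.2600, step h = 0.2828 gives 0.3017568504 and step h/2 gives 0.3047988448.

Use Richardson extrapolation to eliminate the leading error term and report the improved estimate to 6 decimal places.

Method order is 2; weight 2^2 = 4.
2^2 × A(h/2) = 1.2191953792; minus A(h) gives 0.9174385288.
Denominator 4 − 1 = 3.
So the Richardson estimate is 0.3058128429.
Gap between inputs: 3.042e-03; correction applied: +0.0010139981.

0.305813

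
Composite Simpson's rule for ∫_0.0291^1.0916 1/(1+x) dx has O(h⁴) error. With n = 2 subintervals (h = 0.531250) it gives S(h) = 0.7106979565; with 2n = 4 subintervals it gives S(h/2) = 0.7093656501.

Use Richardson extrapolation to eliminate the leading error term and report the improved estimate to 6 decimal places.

Method order is 4; weight 2^4 = 16.
16*0.7093656501 = 11.3498504016; 11.3498504016 − 0.7106979565 = 10.6391524451
10.6391524451 ÷ 15 = 0.7092768297
Shift from A(h/2): −0.0000888204.

0.709277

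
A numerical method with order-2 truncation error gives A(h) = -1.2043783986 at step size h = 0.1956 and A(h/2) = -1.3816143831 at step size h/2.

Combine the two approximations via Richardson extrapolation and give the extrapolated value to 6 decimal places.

-1.440693

Error is O(h^2); halving h shrinks it by 2^2 = 4.
Difference of the inputs: -1.3816143831 − (-1.2043783986) = -0.1772359845
Correction (A(h/2) − A(h))/(4 − 1) = (-0.1772359845)/3 = -0.0590786615
R = A(h/2) + (A(h/2) − A(h))/3 = -1.3816143831 − 0.0590786615 = -1.4406930446
Correction |R − A(h/2)| = 5.908e-02; gap |A(h/2) − A(h)| = 1.772e-01.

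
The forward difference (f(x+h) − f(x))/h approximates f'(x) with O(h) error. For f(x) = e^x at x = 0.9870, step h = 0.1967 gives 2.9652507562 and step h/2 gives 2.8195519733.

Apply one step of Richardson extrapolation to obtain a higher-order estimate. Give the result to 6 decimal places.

With r = 1 the leading error scales as h^1, so the weight is 2^1 = 2.
A(h/2) − A(h) = 2.8195519733 − 2.9652507562 = -0.1456987829
Divide by 2^1 − 1 = 1: (-0.1456987829)/1 = -0.1456987829
R = A(h/2) + (A(h/2) − A(h))/1 = 2.8195519733 − 0.1456987829 = 2.6738531904

2.673853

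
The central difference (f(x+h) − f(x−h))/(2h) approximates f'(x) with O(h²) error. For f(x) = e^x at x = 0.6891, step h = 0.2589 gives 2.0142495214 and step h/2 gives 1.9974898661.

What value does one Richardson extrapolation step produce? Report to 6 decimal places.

r = 2, so 2^r = 4.
Numerator 4·A(h/2) − A(h) = 4·1.9974898661 − 2.0142495214 = 5.9757099430
Divide by 2^2 − 1 = 3.
(4·1.9974898661 − 2.0142495214)/(4 − 1) = 1.9919033143

1.991903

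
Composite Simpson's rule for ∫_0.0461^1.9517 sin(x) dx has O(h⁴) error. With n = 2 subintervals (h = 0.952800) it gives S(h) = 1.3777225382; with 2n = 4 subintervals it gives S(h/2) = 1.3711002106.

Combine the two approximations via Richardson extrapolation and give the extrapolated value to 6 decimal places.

1.370659

Method order is 4; weight 2^4 = 16.
A(h/2) − A(h) = 1.3711002106 − 1.3777225382 = -0.0066223276
Divide by 2^4 − 1 = 15: (-0.0066223276)/15 = -0.0004414885
R = 1.3711002106 − 0.0004414885 = 1.3706587221
Correction |R − A(h/2)| = 4.415e-04; gap |A(h/2) − A(h)| = 6.622e-03.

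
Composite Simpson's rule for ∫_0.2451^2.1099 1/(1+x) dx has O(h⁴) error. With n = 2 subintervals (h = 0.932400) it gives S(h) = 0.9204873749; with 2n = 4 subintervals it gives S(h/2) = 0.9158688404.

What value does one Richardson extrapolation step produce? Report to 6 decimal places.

0.915561

Leading term ∝ h^4; use weight 16 = 2^4.
16*0.9158688404 = 14.6539014464; subtract 0.9204873749 → 13.7334140715
R = 13.7334140715/15 = 0.9155609381
Shift from A(h/2): −0.0003079023.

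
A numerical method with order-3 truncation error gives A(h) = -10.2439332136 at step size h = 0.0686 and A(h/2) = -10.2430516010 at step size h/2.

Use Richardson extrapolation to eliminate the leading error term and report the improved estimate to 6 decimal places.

-10.242926

Error is O(h^3); halving h shrinks it by 2^3 = 8.
8 × (-10.2430516010) = -81.9444128080; (-81.9444128080) − (-10.2439332136) = -71.7004795944
(8 × (-10.2430516010) − (-10.2439332136))/(8 − 1) = -10.2429256563
Gap between inputs: 8.816e-04; correction applied: +0.0001259447.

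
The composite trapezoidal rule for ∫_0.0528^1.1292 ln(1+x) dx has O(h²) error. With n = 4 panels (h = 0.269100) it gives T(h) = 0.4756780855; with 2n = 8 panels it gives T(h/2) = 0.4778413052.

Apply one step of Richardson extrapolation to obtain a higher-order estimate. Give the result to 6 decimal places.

0.478562

Order 2 gives 2^r = 4 and 2^r − 1 = 3.
4 × 0.4778413052 = 1.9113652208; subtract 0.4756780855 → 1.4356871353
Denominator 4 − 1 = 3.
1.4356871353 ÷ 3 = 0.4785623784
Gap between inputs: 2.163e-03; correction applied: +0.0007210732.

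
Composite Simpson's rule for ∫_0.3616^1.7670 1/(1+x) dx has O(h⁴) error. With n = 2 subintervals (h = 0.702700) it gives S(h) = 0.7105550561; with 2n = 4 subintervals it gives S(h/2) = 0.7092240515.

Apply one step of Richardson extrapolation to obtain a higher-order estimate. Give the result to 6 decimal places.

0.709135

With r = 4 the leading error scales as h^4, so the weight is 2^4 = 16.
Numerator 16·A(h/2) − A(h) = 16·0.7092240515 − 0.7105550561 = 10.6370297679
Extrapolated: 10.6370297679 / 15 = 0.7091353179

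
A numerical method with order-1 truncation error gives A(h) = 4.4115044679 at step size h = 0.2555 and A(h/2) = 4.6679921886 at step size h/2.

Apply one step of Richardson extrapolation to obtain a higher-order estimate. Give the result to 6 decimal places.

4.924480

r = 1: numerator weight 2, denominator 1.
2 × 4.6679921886 = 9.3359843772; 9.3359843772 − 4.4115044679 = 4.9244799093
R = 4.9244799093/1 = 4.9244799093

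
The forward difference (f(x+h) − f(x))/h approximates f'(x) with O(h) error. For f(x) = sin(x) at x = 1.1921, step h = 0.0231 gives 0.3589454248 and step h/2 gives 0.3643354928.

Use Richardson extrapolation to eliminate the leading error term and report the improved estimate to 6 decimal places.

0.369726

Order 1 gives 2^r = 2 and 2^r − 1 = 1.
2 × 0.3643354928 − 0.3589454248 = 0.3697255608
Denominator 2 − 1 = 1.
(2 × 0.3643354928 − 0.3589454248)/(2 − 1) = 0.3697255608
Shift from A(h/2): +0.0053900680.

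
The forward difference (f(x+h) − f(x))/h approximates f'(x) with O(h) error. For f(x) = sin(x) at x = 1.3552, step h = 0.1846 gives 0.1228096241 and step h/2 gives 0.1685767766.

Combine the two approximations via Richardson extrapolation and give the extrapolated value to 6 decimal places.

0.214344

Order 1 gives 2^r = 2 and 2^r − 1 = 1.
Top: 2(0.1685767766) − (0.1228096241) = 0.2143439291
(2*0.1685767766 − 0.1228096241)/(2 − 1) = 0.2143439291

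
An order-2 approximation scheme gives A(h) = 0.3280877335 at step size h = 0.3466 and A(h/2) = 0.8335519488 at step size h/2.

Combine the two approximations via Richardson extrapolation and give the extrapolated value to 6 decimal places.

1.002040

The method has order 2: 2^2 = 4.
4·0.8335519488 = 3.3342077952; 3.3342077952 − 0.3280877335 = 3.0061200617
Divide by 2^2 − 1 = 3.
3.0061200617 ÷ 3 = 1.0020400206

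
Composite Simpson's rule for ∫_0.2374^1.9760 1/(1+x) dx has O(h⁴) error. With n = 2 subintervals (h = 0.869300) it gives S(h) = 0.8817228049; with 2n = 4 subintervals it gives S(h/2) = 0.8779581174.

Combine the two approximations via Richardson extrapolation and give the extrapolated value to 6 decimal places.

0.877707

With r = 4 the leading error scales as h^4, so the weight is 2^4 = 16.
16*0.8779581174 = 14.0473298784; 14.0473298784 − 0.8817228049 = 13.1656070735
Extrapolated: 13.1656070735 / 15 = 0.8777071382
Gap between inputs: 3.765e-03; correction applied: −0.0002509792.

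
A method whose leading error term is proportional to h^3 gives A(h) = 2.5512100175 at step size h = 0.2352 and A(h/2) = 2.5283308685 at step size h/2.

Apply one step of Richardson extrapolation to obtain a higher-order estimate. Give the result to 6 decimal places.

2.525062

Error is O(h^3); halving h shrinks it by 2^3 = 8.
8 × 2.5283308685 = 20.2266469480; 20.2266469480 − 2.5512100175 = 17.6754369305
Denominator 8 − 1 = 7.
17.6754369305 ÷ 7 = 2.5250624186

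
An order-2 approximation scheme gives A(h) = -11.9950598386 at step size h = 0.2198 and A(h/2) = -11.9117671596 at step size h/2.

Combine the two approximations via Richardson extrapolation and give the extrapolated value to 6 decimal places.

-11.884003

Error is O(h^2); halving h shrinks it by 2^2 = 4.
Weighted: (-47.6470686384) − (-11.9950598386) = -35.6520087998
(4·(-11.9117671596) − (-11.9950598386))/(4 − 1) = -11.8840029333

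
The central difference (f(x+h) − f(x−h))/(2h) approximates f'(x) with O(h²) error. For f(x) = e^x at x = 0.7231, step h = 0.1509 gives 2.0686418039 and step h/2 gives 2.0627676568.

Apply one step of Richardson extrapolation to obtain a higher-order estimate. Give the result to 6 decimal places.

Error is O(h^2); halving h shrinks it by 2^2 = 4.
4 × 2.0627676568 − 2.0686418039 = 6.1824288233
6.1824288233 ÷ 3 = 2.0608096078

2.060810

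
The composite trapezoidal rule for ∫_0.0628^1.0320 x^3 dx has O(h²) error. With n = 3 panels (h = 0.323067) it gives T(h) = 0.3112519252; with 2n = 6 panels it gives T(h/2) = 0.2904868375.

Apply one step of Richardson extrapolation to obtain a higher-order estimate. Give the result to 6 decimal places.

0.283565

Leading term ∝ h^2; use weight 4 = 2^2.
4×0.2904868375 = 1.1619473500; 1.1619473500 − 0.3112519252 = 0.8506954248
Denominator 4 − 1 = 3.
(4×0.2904868375 − 0.3112519252)/(4 − 1) = 0.2835651416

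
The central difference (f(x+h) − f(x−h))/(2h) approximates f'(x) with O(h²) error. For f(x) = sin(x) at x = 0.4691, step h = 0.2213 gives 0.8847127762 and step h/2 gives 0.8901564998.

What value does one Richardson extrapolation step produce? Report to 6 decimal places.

Method order is 2; weight 2^2 = 4.
2^2 × A(h/2) = 3.5606259992; minus A(h) gives 2.6759132230.
(4 × 0.8901564998 − 0.8847127762)/(4 − 1) = 0.8919710743

0.891971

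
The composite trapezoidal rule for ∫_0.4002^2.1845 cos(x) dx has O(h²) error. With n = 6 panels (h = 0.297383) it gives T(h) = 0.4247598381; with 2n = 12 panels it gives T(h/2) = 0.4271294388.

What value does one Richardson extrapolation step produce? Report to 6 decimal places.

0.427919

Leading term ∝ h^2; use weight 4 = 2^2.
4*0.4271294388 − 0.4247598381 = 1.2837579171
R = 1.2837579171/3 = 0.4279193057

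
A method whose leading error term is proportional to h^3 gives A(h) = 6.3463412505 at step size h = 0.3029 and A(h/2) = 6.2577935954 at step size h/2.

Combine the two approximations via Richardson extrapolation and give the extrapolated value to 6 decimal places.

6.245144

r = 3: numerator weight 8, denominator 7.
8 × 6.2577935954 − 6.3463412505 = 43.7160075127
Extrapolated: 43.7160075127 / 7 = 6.2451439304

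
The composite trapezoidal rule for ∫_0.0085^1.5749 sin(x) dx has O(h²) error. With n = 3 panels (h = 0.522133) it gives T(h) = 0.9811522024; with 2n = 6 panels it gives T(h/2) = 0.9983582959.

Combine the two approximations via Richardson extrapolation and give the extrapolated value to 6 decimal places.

Order 2 gives 2^r = 4 and 2^r − 1 = 3.
Top: 4(0.9983582959) − (0.9811522024) = 3.0122809812
Denominator 4 − 1 = 3.
Extrapolated: 3.0122809812 / 3 = 1.0040936604

1.004094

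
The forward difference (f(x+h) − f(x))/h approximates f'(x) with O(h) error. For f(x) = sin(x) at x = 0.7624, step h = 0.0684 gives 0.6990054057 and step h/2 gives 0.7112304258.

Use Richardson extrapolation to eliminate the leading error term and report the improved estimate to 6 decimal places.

Method order is 1; weight 2^1 = 2.
A(h/2) − A(h) = 0.7112304258 − 0.6990054057 = 0.0122250201
Correction (A(h/2) − A(h))/(2 − 1) = 0.0122250201/1 = 0.0122250201
R = A(h/2) + (A(h/2) − A(h))/1 = 0.7112304258 + 0.0122250201 = 0.7234554459

0.723455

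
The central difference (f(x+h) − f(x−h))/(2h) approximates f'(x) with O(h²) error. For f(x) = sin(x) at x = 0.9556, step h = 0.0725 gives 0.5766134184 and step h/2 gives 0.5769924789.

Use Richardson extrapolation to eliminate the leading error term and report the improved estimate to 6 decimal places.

0.577119

Method order is 2; weight 2^2 = 4.
4 × 0.5769924789 = 2.3079699156; subtract 0.5766134184 → 1.7313564972
1.7313564972 ÷ 3 = 0.5771188324
Correction |R − A(h/2)| = 1.264e-04; gap |A(h/2) − A(h)| = 3.791e-04.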